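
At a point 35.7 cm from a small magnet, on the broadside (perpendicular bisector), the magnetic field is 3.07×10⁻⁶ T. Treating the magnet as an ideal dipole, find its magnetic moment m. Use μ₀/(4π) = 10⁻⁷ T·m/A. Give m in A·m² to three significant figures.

m ≈ 1.40 A·m²

In the equatorial plane B = (μ₀/4π)·m/r³, so m = Br³·4π/(μ₀).
m = (3.07×10⁻⁶)·(0.357)³ / (10⁻⁷) = 1.397 A·m².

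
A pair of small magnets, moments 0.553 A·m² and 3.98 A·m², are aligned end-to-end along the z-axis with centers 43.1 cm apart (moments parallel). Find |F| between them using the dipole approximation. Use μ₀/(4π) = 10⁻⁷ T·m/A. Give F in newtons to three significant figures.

F ≈ 3.83×10⁻⁵ N

On-axis B of dipole 1: B = (μ₀/4π)·2m₁/r³. Force on dipole 2: F = m₂·dB/dr.
dB/dr = −(μ₀/4π)·6m₁/r⁴, so |F| = (μ₀/4π)·6m₁m₂/r⁴.
F = 6(10⁻⁷)(0.553)(3.98)/(0.431)⁴ = 3.827×10⁻⁵ N.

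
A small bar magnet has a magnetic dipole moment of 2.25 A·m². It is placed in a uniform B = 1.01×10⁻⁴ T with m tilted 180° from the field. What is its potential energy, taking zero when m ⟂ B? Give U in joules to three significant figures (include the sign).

U = −m·B = −mB cosθ.
U = −(2.25)(1.01×10⁻⁴)·cos180° = 2.272×10⁻⁴ J.

U ≈ 2.27×10⁻⁴ J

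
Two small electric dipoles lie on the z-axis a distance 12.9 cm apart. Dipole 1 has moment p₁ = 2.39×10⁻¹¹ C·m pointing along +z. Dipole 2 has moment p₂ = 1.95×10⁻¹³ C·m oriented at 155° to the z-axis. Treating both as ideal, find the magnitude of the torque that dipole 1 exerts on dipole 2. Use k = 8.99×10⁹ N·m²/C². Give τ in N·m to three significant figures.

The second dipole sits on the axis of the first, so the field there is axial: E₁ = 2kp₁/r³ along +z.
E₁ = 2(8.99×10⁹)(2.39×10⁻¹¹)/(0.129)³ = 200.2 N/C.
Torque on the second dipole: τ = p₂ E₁ sinθ.
τ = (1.95×10⁻¹³)(200.2)·sin155° = 1.650×10⁻¹¹ N·m.

τ ≈ 1.65×10⁻¹¹ N·m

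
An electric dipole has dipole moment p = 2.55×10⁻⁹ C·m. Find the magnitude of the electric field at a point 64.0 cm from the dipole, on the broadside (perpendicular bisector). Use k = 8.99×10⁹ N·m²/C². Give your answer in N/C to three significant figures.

On the perpendicular bisector E = kp/r³ (half the axial value at the same distance).
E = (8.99×10⁹)(2.55×10⁻⁹) / (0.640)³ = 87.45 N/C.

E ≈ 87.5 N/C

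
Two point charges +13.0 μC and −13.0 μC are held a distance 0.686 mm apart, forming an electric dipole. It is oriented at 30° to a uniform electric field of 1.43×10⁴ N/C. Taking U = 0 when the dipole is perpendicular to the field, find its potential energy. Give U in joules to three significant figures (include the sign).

Dipole moment p = qd = (1.30×10⁻⁵ C)(6.86×10⁻⁴ m) = 8.918×10⁻⁹ C·m.
U = −p·E = −pE cosθ.
U = −(8.918×10⁻⁹)(1.43×10⁴)·cos30° = -1.104×10⁻⁴ J.

U ≈ -1.10×10⁻⁴ J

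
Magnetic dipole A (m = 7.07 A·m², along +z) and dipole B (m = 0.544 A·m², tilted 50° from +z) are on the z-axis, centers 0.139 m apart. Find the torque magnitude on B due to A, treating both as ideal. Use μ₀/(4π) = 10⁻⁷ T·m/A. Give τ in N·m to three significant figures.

τ ≈ 2.19×10⁻⁴ N·m

Dipole B is on the axis of dipole A, so B₁ there is axial: B₁ = (μ₀/4π)·2m₁/r³ along +z.
B₁ = 2(10⁻⁷)(7.07)/(0.139)³ = 5.265×10⁻⁴ T.
τ = m₂ B₁ sinθ.
τ = (0.544)(5.265×10⁻⁴)·sin50° = 2.194×10⁻⁴ N·m.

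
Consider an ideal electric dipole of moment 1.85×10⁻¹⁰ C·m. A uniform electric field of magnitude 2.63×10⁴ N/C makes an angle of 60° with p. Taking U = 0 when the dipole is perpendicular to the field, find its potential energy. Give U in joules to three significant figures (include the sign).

U = −p·E = −pE cosθ.
U = −(1.85×10⁻¹⁰)(2.63×10⁴)·cos60° = -2.433×10⁻⁶ J.

U ≈ -2.43×10⁻⁶ J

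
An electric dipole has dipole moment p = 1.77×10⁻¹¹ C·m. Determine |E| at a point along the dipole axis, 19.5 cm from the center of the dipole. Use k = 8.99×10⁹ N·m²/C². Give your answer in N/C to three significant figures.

E ≈ 42.9 N/C

On the dipole axis E = 2kp/r³.
E = 2·(8.99×10⁹)(1.77×10⁻¹¹) / (0.195)³ = 42.92 N/C.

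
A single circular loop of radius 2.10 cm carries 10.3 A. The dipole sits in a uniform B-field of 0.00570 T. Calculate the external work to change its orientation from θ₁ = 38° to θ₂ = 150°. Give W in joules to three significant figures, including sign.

Magnetic moment m = IA = Iπa² = (10.3)·π·(0.0210)² = 0.01427 A·m².
W_ext = ΔU = −mB cosθ₂ + mB cosθ₁ = mB(cosθ₁ − cosθ₂).
W = (0.01427)(0.00570)·(cos38° − cos150°) = (8.134×10⁻⁵)·(+1.6540) = 1.345×10⁻⁴ J.

W ≈ 1.35×10⁻⁴ J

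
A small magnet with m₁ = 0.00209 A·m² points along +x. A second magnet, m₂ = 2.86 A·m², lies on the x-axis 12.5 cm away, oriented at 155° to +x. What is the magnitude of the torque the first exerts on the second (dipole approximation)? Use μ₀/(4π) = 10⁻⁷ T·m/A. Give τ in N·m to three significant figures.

Dipole B is on the axis of dipole A, so B₁ there is axial: B₁ = (μ₀/4π)·2m₁/r³ along +x.
B₁ = 2(10⁻⁷)(0.00209)/(0.125)³ = 2.140×10⁻⁷ T.
τ = m₂ B₁ sinθ.
τ = (2.86)(2.140×10⁻⁷)·sin155° = 2.587×10⁻⁷ N·m.

τ ≈ 2.59×10⁻⁷ N·m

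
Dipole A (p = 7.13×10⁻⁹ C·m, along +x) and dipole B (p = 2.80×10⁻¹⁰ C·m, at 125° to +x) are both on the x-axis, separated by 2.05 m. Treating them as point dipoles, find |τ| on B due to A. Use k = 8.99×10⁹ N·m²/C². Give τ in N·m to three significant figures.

The second dipole sits on the axis of the first, so the field there is axial: E₁ = 2kp₁/r³ along +x.
E₁ = 2(8.99×10⁹)(7.13×10⁻⁹)/(2.05)³ = 14.88 N/C.
Torque on the second dipole: τ = p₂ E₁ sinθ.
τ = (2.80×10⁻¹⁰)(14.88)·sin125° = 3.413×10⁻⁹ N·m.

τ ≈ 3.41×10⁻⁹ N·m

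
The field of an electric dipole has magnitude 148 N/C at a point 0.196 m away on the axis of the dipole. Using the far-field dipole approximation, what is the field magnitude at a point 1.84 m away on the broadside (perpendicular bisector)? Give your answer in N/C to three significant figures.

E ≈ 0.0894 N/C

Dipole fields scale as 1/r³ in the far field.
The axial field is twice the equatorial field at the same r, so the geometry factor is 1/2.
E₂ = E₁ · (1/2) · (r₁/r₂)³ = 148 · 0.5 · (0.196/1.84)³.
(r₁/r₂)³ = (0.1065)³ = 0.001209.
E₂ ≈ 0.08944 N/C.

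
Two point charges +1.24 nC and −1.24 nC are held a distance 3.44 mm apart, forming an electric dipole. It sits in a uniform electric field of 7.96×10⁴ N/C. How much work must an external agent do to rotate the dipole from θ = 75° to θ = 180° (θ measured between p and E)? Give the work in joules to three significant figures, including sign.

W ≈ 4.27×10⁻⁷ J

Dipole moment p = qd = (1.24×10⁻⁹ C)(0.00344 m) = 4.266×10⁻¹² C·m.
W_ext = ΔU = U(θ₂) − U(θ₁) = −pE cosθ₂ − (−pE cosθ₁) = pE(cosθ₁ − cosθ₂).
W = (4.266×10⁻¹²)(7.96×10⁴)·(cos75° − cos180°) = (3.396×10⁻⁷)·(+1.2588) = 4.275×10⁻⁷ J.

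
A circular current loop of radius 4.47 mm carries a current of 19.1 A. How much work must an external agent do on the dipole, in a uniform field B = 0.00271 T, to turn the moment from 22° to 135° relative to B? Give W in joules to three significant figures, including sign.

Magnetic moment m = IA = Iπa² = (19.1)·π·(0.00447)² = 0.001199 A·m².
W_ext = ΔU = −mB cosθ₂ + mB cosθ₁ = mB(cosθ₁ − cosθ₂).
W = (0.001199)(0.00271)·(cos22° − cos135°) = (3.249×10⁻⁶)·(+1.6343) = 5.310×10⁻⁶ J.

W ≈ 5.31×10⁻⁶ J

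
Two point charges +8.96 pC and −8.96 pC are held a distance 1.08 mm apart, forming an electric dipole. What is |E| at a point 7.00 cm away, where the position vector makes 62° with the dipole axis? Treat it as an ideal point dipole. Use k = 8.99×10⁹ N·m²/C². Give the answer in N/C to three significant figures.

Dipole moment p = qd = (8.96×10⁻¹² C)(0.00108 m) = 9.677×10⁻¹⁵ C·m.
At angle θ the dipole field magnitude is E = (kp/r³)·√(1 + 3cos²θ).
kp/r³ = (8.99×10⁹)(9.677×10⁻¹⁵) / (0.0700)³ = 0.2536 N/C.
√(1 + 3cos²62°) = √(1 + 3·0.2204) = √1.6612 ≈ 1.2889.
E ≈ 0.2536 × 1.289 = 0.3269 N/C.

E ≈ 0.327 N/C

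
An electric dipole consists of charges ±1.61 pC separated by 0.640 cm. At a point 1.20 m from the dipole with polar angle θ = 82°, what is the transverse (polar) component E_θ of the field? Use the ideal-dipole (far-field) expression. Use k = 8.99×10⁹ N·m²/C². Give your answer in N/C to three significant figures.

E_θ ≈ 5.31×10⁻⁵ N/C

Dipole moment p = qd = (1.61×10⁻¹² C)(0.00640 m) = 1.03×10⁻¹⁴ C·m.
For a dipole, E_θ = (kp sinθ)/r³.
kp/r³ = (8.99×10⁹)(1.03×10⁻¹⁴)/(1.20)³ = 5.359×10⁻⁵ N/C.
E_θ = 5.359×10⁻⁵·sin82° = 5.306×10⁻⁵ N/C.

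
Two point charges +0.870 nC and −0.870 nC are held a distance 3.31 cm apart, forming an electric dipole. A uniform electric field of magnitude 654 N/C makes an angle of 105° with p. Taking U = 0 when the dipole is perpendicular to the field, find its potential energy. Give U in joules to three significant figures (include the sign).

Dipole moment p = qd = (8.70×10⁻¹⁰ C)(0.0331 m) = 2.88×10⁻¹¹ C·m.
U = −p·E = −pE cosθ.
U = −(2.88×10⁻¹¹)(654)·cos105° = 4.875×10⁻⁹ J.

U ≈ 4.87×10⁻⁹ J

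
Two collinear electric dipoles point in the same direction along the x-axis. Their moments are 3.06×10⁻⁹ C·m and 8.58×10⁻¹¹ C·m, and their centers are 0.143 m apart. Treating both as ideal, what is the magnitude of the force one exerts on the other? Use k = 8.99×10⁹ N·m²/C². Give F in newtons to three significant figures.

F ≈ 3.39×10⁻⁵ N

On-axis field of dipole 1 at distance r: E = 2kp₁/r³. Force on dipole 2 is F = p₂·dE/dr (gradient along axis).
dE/dr = −6kp₁/r⁴, so |F| = 6kp₁p₂/r⁴ (attractive for aligned moments).
F = 6(8.99×10⁹)(3.06×10⁻⁹)(8.58×10⁻¹¹)/(0.143)⁴ = 3.387×10⁻⁵ N.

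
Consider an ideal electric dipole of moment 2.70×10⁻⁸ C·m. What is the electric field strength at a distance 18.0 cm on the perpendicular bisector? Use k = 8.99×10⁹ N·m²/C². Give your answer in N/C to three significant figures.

E ≈ 4.16×10⁴ N/C

On the perpendicular bisector E = kp/r³ (half the axial value at the same distance).
E = (8.99×10⁹)(2.70×10⁻⁸) / (0.180)³ = 4.162×10⁴ N/C.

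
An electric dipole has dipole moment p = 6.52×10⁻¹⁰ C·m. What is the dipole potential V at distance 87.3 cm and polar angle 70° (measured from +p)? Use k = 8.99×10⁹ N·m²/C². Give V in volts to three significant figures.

V ≈ 2.63 V

The dipole potential is V = kp cosθ / r².
V = (8.99×10⁹)(6.52×10⁻¹⁰)·cos70° / (0.873)² = 2.630 V.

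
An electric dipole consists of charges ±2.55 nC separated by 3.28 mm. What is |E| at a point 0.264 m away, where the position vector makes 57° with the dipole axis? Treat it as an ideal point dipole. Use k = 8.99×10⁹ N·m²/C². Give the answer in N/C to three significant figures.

Dipole moment p = qd = (2.55×10⁻⁹ C)(0.00328 m) = 8.364×10⁻¹² C·m.
At angle θ the dipole field magnitude is E = (kp/r³)·√(1 + 3cos²θ).
kp/r³ = (8.99×10⁹)(8.364×10⁻¹²) / (0.264)³ = 4.087 N/C.
√(1 + 3cos²57°) = √(1 + 3·0.2966) = √1.8899 ≈ 1.3747.
E ≈ 4.087 × 1.375 = 5.618 N/C.

E ≈ 5.62 N/C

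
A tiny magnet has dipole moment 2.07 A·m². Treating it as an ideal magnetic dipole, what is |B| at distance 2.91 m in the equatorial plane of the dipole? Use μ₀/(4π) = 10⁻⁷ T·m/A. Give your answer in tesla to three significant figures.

In the equatorial plane B = (μ₀/4π)·m/r³ (half the axial value).
B = (10⁻⁷)·(2.07) / (2.91)³ = 8.400×10⁻⁹ T.

B ≈ 8.40×10⁻⁹ T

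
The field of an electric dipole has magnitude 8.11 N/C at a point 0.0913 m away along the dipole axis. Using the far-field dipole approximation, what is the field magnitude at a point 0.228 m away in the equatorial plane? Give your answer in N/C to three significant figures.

E ≈ 0.260 N/C

Dipole fields scale as 1/r³ in the far field.
The axial field is twice the equatorial field at the same r, so the geometry factor is 1/2.
E₂ = E₁ · (1/2) · (r₁/r₂)³ = 8.11 · 0.5 · (0.0913/0.228)³.
(r₁/r₂)³ = (0.4004)³ = 0.06421.
E₂ ≈ 0.2604 N/C.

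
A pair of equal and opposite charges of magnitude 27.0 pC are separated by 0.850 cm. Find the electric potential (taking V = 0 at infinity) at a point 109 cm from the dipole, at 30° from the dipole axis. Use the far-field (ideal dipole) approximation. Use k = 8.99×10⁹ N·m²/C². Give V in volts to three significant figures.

Dipole moment p = qd = (2.70×10⁻¹¹ C)(0.00850 m) = 2.295×10⁻¹³ C·m.
The dipole potential is V = kp cosθ / r².
V = (8.99×10⁹)(2.295×10⁻¹³)·cos30° / (1.09)² = 0.001504 V.

V ≈ 0.00150 V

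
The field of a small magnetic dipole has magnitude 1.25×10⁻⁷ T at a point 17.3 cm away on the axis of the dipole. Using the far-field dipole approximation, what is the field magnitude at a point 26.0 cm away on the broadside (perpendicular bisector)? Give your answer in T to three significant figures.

B ≈ 1.84×10⁻⁸ T

Dipole fields scale as 1/r³ in the far field.
The axial field is twice the equatorial field at the same r, so the geometry factor is 1/2.
B₂ = B₁ · (1/2) · (r₁/r₂)³ = 1.25×10⁻⁷ · 0.5 · (17.3/26.0)³.
(r₁/r₂)³ = (0.6654)³ = 0.2946.
B₂ ≈ 1.841×10⁻⁸ T.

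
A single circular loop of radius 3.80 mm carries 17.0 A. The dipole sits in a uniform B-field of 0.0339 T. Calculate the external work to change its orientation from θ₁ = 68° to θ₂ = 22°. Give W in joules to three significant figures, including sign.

Magnetic moment m = IA = Iπa² = (17.0)·π·(0.00380)² = 7.712×10⁻⁴ A·m².
W_ext = ΔU = −mB cosθ₂ + mB cosθ₁ = mB(cosθ₁ − cosθ₂).
W = (7.712×10⁻⁴)(0.0339)·(cos68° − cos22°) = (2.614×10⁻⁵)·(-0.5526) = -1.445×10⁻⁵ J.

W ≈ -1.44×10⁻⁵ J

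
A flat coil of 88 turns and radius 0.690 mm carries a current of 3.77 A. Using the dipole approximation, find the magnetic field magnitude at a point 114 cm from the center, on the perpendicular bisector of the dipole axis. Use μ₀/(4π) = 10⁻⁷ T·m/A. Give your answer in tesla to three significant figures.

B ≈ 3.35×10⁻¹¹ T

m = NIA = NIπa² = 88·(3.77)·π·(6.90×10⁻⁴)² = 4.962×10⁻⁴ A·m².
In the equatorial plane B = (μ₀/4π)·m/r³ (half the axial value).
B = (10⁻⁷)·(4.962×10⁻⁴) / (1.14)³ = 3.349×10⁻¹¹ T.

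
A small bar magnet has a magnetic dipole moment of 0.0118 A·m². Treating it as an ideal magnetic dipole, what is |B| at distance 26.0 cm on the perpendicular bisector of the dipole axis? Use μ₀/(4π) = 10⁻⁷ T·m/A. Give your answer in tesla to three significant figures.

B ≈ 6.71×10⁻⁸ T

In the equatorial plane B = (μ₀/4π)·m/r³ (half the axial value).
B = (10⁻⁷)·(0.0118) / (0.260)³ = 6.714×10⁻⁸ T.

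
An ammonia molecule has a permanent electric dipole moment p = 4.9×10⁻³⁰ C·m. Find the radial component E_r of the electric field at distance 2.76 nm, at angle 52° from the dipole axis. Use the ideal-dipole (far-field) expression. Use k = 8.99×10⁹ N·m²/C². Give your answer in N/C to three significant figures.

For a dipole, E_r = (2kp cosθ)/r³.
kp/r³ = (8.99×10⁹)(4.90×10⁻³⁰)/(2.76×10⁻⁹)³ = 2.095×10⁶ N/C.
E_r = 2·2.095×10⁶·cos52° = 2.580×10⁶ N/C.

E_r ≈ 2.58×10⁶ N/C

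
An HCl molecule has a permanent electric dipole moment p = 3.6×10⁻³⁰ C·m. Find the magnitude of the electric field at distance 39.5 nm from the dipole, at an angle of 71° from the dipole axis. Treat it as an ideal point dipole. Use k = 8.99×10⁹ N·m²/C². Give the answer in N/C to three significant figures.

E ≈ 603 N/C

At angle θ the dipole field magnitude is E = (kp/r³)·√(1 + 3cos²θ).
kp/r³ = (8.99×10⁹)(3.60×10⁻³⁰) / (3.95×10⁻⁸)³ = 525.1 N/C.
√(1 + 3cos²71°) = √(1 + 3·0.1060) = √1.3180 ≈ 1.1480.
E ≈ 525.1 × 1.148 = 602.9 N/C.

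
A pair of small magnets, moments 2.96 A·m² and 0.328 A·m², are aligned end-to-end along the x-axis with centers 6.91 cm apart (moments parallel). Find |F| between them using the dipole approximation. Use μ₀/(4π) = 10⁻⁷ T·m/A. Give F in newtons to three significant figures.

On-axis B of dipole 1: B = (μ₀/4π)·2m₁/r³. Force on dipole 2: F = m₂·dB/dr.
dB/dr = −(μ₀/4π)·6m₁/r⁴, so |F| = (μ₀/4π)·6m₁m₂/r⁴.
F = 6(10⁻⁷)(2.96)(0.328)/(0.0691)⁴ = 0.02555 N.

F ≈ 0.0256 N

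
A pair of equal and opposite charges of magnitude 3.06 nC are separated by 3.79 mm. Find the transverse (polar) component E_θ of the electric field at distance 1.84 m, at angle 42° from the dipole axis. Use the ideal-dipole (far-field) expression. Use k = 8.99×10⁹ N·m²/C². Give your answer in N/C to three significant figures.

Dipole moment p = qd = (3.06×10⁻⁹ C)(0.00379 m) = 1.16×10⁻¹¹ C·m.
For a dipole, E_θ = (kp sinθ)/r³.
kp/r³ = (8.99×10⁹)(1.16×10⁻¹¹)/(1.84)³ = 0.01674 N/C.
E_θ = 0.01674·sin42° = 0.01120 N/C.

E_θ ≈ 0.0112 N/C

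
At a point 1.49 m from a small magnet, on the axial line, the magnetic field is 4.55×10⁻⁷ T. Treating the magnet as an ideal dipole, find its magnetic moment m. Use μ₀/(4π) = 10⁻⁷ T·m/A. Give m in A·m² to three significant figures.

On axis B = (μ₀/4π)·2m/r³, so m = Br³·4π/(μ₀·2).
m = (4.55×10⁻⁷)·(1.49)³ / (2·10⁻⁷) = 7.526 A·m².

m ≈ 7.53 A·m²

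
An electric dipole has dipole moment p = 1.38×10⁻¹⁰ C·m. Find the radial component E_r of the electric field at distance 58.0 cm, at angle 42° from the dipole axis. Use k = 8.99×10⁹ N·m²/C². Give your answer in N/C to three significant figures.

For a dipole, E_r = (2kp cosθ)/r³.
kp/r³ = (8.99×10⁹)(1.38×10⁻¹⁰)/(0.580)³ = 6.359 N/C.
E_r = 2·6.359·cos42° = 9.451 N/C.

E_r ≈ 9.45 N/C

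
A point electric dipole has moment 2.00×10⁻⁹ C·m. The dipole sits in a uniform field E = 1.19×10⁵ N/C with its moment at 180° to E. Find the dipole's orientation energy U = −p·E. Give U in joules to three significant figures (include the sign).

U ≈ 2.38×10⁻⁴ J

U = −p·E = −pE cosθ.
U = −(2.00×10⁻⁹)(1.19×10⁵)·cos180° = 2.380×10⁻⁴ J.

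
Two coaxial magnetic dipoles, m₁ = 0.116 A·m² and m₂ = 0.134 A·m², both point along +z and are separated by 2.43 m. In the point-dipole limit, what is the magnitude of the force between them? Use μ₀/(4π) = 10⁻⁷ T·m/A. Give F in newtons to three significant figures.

On-axis B of dipole 1: B = (μ₀/4π)·2m₁/r³. Force on dipole 2: F = m₂·dB/dr.
dB/dr = −(μ₀/4π)·6m₁/r⁴, so |F| = (μ₀/4π)·6m₁m₂/r⁴.
F = 6(10⁻⁷)(0.116)(0.134)/(2.43)⁴ = 2.675×10⁻¹⁰ N.

F ≈ 2.67×10⁻¹⁰ N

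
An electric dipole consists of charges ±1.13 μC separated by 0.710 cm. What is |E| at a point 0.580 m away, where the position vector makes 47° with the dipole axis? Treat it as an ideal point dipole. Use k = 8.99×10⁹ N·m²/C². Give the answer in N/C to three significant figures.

E ≈ 572 N/C

Dipole moment p = qd = (1.13×10⁻⁶ C)(0.00710 m) = 8.023×10⁻⁹ C·m.
At angle θ the dipole field magnitude is E = (kp/r³)·√(1 + 3cos²θ).
kp/r³ = (8.99×10⁹)(8.023×10⁻⁹) / (0.580)³ = 369.7 N/C.
√(1 + 3cos²47°) = √(1 + 3·0.4651) = √2.3954 ≈ 1.5477.
E ≈ 369.7 × 1.548 = 572.1 N/C.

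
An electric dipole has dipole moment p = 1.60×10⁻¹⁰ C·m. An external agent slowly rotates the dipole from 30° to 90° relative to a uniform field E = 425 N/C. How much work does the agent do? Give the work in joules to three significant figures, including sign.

W ≈ 5.89×10⁻⁸ J

W_ext = ΔU = U(θ₂) − U(θ₁) = −pE cosθ₂ − (−pE cosθ₁) = pE(cosθ₁ − cosθ₂).
W = (1.60×10⁻¹⁰)(425)·(cos30° − cos90°) = (6.800×10⁻⁸)·(+0.8660) = 5.889×10⁻⁸ J.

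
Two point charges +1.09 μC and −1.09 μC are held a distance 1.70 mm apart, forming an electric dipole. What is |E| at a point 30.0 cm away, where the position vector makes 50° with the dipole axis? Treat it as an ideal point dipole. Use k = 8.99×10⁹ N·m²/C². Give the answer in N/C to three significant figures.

E ≈ 923 N/C

Dipole moment p = qd = (1.09×10⁻⁶ C)(0.00170 m) = 1.853×10⁻⁹ C·m.
At angle θ the dipole field magnitude is E = (kp/r³)·√(1 + 3cos²θ).
kp/r³ = (8.99×10⁹)(1.853×10⁻⁹) / (0.300)³ = 617.0 N/C.
√(1 + 3cos²50°) = √(1 + 3·0.4132) = √2.2395 ≈ 1.4965.
E ≈ 617.0 × 1.497 = 923.3 N/C.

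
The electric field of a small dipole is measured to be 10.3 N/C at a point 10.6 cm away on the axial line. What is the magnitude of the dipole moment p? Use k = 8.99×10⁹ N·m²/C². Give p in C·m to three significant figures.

On axis E = 2kp/r³, so p = Er³/(2k).
p = (10.3)·(0.106)³ / (2·8.99×10⁹) = 6.823×10⁻¹³ C·m.

p ≈ 6.82×10⁻¹³ C·m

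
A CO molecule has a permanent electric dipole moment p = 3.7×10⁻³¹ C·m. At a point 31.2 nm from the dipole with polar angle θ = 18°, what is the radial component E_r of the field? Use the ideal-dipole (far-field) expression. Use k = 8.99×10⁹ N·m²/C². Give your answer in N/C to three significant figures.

E_r ≈ 208 N/C

For a dipole, E_r = (2kp cosθ)/r³.
kp/r³ = (8.99×10⁹)(3.70×10⁻³¹)/(3.12×10⁻⁸)³ = 109.5 N/C.
E_r = 2·109.5·cos18° = 208.3 N/C.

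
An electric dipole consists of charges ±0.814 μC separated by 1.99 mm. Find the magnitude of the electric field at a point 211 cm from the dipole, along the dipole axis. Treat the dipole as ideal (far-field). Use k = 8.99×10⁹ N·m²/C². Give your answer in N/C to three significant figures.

Dipole moment p = qd = (8.14×10⁻⁷ C)(0.00199 m) = 1.62×10⁻⁹ C·m.
On the dipole axis E = 2kp/r³.
E = 2·(8.99×10⁹)(1.62×10⁻⁹) / (2.11)³ = 3.101 N/C.

E ≈ 3.10 N/C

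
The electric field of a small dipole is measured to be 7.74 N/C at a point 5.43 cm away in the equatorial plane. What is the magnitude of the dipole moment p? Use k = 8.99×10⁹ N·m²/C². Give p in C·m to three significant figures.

p ≈ 1.38×10⁻¹³ C·m

In the equatorial plane E = kp/r³, so p = Er³/(k).
p = (7.74)·(0.0543)³ / (8.99×10⁹) = 1.378×10⁻¹³ C·m.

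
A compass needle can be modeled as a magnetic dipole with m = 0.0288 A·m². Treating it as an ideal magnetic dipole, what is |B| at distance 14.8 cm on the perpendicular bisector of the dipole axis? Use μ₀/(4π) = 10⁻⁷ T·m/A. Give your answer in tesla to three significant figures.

In the equatorial plane B = (μ₀/4π)·m/r³ (half the axial value).
B = (10⁻⁷)·(0.0288) / (0.148)³ = 8.884×10⁻⁷ T.

B ≈ 8.88×10⁻⁷ T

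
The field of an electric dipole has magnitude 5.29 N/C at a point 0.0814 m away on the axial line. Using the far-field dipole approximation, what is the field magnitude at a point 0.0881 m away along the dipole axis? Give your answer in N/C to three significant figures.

E ≈ 4.17 N/C

Dipole fields scale as 1/r³ in the far field; the geometry is the same at both points.
E₂ = E₁ · (r₁/r₂)³ = 5.29 · (0.0814/0.0881)³.
(r₁/r₂)³ = (0.924)³ = 0.7888.
E₂ ≈ 4.173 N/C.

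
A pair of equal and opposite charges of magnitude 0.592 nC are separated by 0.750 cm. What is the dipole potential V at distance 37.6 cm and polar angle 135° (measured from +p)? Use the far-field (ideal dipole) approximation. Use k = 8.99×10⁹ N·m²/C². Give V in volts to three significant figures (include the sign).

Dipole moment p = qd = (5.92×10⁻¹⁰ C)(0.00750 m) = 4.44×10⁻¹² C·m.
The dipole potential is V = kp cosθ / r².
V = (8.99×10⁹)(4.44×10⁻¹²)·cos135° / (0.376)² = -0.1996 V.

V ≈ -0.200 V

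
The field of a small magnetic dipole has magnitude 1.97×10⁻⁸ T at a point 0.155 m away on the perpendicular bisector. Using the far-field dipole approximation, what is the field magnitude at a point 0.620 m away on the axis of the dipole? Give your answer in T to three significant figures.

B ≈ 6.16×10⁻¹⁰ T

Dipole fields scale as 1/r³ in the far field.
The axial field is twice the equatorial field at the same r, so the geometry factor is 2/1.
B₂ = B₁ · (2/1) · (r₁/r₂)³ = 1.97×10⁻⁸ · 2 · (0.155/0.620)³.
(r₁/r₂)³ = (0.25)³ = 0.01562.
B₂ ≈ 6.156×10⁻¹⁰ T.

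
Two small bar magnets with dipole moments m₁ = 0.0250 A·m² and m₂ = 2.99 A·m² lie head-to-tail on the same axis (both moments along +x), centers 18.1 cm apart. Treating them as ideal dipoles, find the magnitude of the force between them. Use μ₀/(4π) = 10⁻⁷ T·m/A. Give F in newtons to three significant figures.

On-axis B of dipole 1: B = (μ₀/4π)·2m₁/r³. Force on dipole 2: F = m₂·dB/dr.
dB/dr = −(μ₀/4π)·6m₁/r⁴, so |F| = (μ₀/4π)·6m₁m₂/r⁴.
F = 6(10⁻⁷)(0.0250)(2.99)/(0.181)⁴ = 4.179×10⁻⁵ N.

F ≈ 4.18×10⁻⁵ N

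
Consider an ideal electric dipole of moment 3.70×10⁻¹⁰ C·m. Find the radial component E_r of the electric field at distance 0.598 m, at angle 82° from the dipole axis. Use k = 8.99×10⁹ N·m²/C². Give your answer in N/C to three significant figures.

For a dipole, E_r = (2kp cosθ)/r³.
kp/r³ = (8.99×10⁹)(3.70×10⁻¹⁰)/(0.598)³ = 15.55 N/C.
E_r = 2·15.55·cos82° = 4.330 N/C.

E_r ≈ 4.33 N/C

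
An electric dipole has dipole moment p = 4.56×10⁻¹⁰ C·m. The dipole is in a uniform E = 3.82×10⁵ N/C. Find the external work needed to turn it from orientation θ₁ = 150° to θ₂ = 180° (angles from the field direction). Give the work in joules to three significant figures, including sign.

W_ext = ΔU = U(θ₂) − U(θ₁) = −pE cosθ₂ − (−pE cosθ₁) = pE(cosθ₁ − cosθ₂).
W = (4.56×10⁻¹⁰)(3.82×10⁵)·(cos150° − cos180°) = (1.742×10⁻⁴)·(+0.1340) = 2.334×10⁻⁵ J.

W ≈ 2.33×10⁻⁵ J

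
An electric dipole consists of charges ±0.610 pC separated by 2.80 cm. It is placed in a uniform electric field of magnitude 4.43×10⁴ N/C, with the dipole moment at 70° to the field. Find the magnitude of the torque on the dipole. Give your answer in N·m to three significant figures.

Dipole moment p = qd = (6.10×10⁻¹³ C)(0.0280 m) = 1.708×10⁻¹⁴ C·m.
Torque on an electric dipole: τ = pE sinθ.
τ = (1.708×10⁻¹⁴)(4.43×10⁴)·sin70° = 7.110×10⁻¹⁰ N·m.

τ ≈ 7.11×10⁻¹⁰ N·m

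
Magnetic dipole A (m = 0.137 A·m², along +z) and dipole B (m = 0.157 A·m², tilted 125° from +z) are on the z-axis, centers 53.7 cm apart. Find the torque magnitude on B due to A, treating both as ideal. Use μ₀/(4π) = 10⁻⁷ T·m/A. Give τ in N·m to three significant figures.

Dipole B is on the axis of dipole A, so B₁ there is axial: B₁ = (μ₀/4π)·2m₁/r³ along +z.
B₁ = 2(10⁻⁷)(0.137)/(0.537)³ = 1.769×10⁻⁷ T.
τ = m₂ B₁ sinθ.
τ = (0.157)(1.769×10⁻⁷)·sin125° = 2.276×10⁻⁸ N·m.

τ ≈ 2.28×10⁻⁸ N·m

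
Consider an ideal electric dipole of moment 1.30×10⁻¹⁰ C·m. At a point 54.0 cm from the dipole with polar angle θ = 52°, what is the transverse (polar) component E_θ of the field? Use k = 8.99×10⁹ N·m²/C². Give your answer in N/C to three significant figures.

For a dipole, E_θ = (kp sinθ)/r³.
kp/r³ = (8.99×10⁹)(1.30×10⁻¹⁰)/(0.540)³ = 7.422 N/C.
E_θ = 7.422·sin52° = 5.849 N/C.

E_θ ≈ 5.85 N/C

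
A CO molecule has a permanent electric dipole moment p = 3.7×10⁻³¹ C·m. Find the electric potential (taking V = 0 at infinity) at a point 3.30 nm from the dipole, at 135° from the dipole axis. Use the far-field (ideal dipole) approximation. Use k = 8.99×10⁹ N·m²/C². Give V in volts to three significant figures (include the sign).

V ≈ -2.16×10⁻⁴ V

The dipole potential is V = kp cosθ / r².
V = (8.99×10⁹)(3.70×10⁻³¹)·cos135° / (3.30×10⁻⁹)² = -2.160×10⁻⁴ V.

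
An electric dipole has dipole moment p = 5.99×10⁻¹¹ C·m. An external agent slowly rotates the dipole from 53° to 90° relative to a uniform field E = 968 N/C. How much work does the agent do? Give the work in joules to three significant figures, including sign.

W_ext = ΔU = U(θ₂) − U(θ₁) = −pE cosθ₂ − (−pE cosθ₁) = pE(cosθ₁ − cosθ₂).
W = (5.99×10⁻¹¹)(968)·(cos53° − cos90°) = (5.798×10⁻⁸)·(+0.6018) = 3.490×10⁻⁸ J.

W ≈ 3.49×10⁻⁸ J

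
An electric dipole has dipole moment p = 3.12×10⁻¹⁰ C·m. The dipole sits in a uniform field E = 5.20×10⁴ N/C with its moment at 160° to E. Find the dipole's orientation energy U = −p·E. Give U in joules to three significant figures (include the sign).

U = −p·E = −pE cosθ.
U = −(3.12×10⁻¹⁰)(5.20×10⁴)·cos160° = 1.525×10⁻⁵ J.

U ≈ 1.52×10⁻⁵ J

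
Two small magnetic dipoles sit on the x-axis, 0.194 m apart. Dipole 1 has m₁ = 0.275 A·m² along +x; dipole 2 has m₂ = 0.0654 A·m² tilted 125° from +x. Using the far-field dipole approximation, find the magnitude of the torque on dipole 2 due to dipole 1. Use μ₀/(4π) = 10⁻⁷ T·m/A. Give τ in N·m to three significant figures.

τ ≈ 4.04×10⁻⁷ N·m

Dipole B is on the axis of dipole A, so B₁ there is axial: B₁ = (μ₀/4π)·2m₁/r³ along +x.
B₁ = 2(10⁻⁷)(0.275)/(0.194)³ = 7.533×10⁻⁶ T.
τ = m₂ B₁ sinθ.
τ = (0.0654)(7.533×10⁻⁶)·sin125° = 4.036×10⁻⁷ N·m.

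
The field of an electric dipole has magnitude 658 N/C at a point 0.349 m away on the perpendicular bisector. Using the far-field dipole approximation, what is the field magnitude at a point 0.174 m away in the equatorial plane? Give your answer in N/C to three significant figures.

E ≈ 5310 N/C

Dipole fields scale as 1/r³ in the far field; the geometry is the same at both points.
E₂ = E₁ · (r₁/r₂)³ = 658 · (0.349/0.174)³.
(r₁/r₂)³ = (2.006)³ = 8.069.
E₂ ≈ 5310 N/C.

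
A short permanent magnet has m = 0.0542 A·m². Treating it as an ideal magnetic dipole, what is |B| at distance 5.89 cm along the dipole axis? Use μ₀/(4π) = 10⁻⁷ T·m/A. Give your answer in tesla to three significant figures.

B ≈ 5.30×10⁻⁵ T

On axis B = (μ₀/4π)·2m/r³.
B = 2·(10⁻⁷)·(0.0542) / (0.0589)³ = 5.305×10⁻⁵ T.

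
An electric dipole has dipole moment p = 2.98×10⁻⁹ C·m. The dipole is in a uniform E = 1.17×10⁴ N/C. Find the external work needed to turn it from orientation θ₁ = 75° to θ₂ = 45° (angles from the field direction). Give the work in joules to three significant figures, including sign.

W ≈ -1.56×10⁻⁵ J

W_ext = ΔU = U(θ₂) − U(θ₁) = −pE cosθ₂ − (−pE cosθ₁) = pE(cosθ₁ − cosθ₂).
W = (2.98×10⁻⁹)(1.17×10⁴)·(cos75° − cos45°) = (3.487×10⁻⁵)·(-0.4483) = -1.563×10⁻⁵ J.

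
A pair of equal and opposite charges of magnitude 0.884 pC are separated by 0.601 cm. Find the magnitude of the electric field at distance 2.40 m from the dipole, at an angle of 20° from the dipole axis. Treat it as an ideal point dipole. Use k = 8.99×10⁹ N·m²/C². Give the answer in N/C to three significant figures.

Dipole moment p = qd = (8.84×10⁻¹³ C)(0.00601 m) = 5.313×10⁻¹⁵ C·m.
At angle θ the dipole field magnitude is E = (kp/r³)·√(1 + 3cos²θ).
kp/r³ = (8.99×10⁹)(5.313×10⁻¹⁵) / (2.40)³ = 3.455×10⁻⁶ N/C.
√(1 + 3cos²20°) = √(1 + 3·0.8830) = √3.6491 ≈ 1.9103.
E ≈ 3.455×10⁻⁶ × 1.910 = 6.600×10⁻⁶ N/C.

E ≈ 6.60×10⁻⁶ N/C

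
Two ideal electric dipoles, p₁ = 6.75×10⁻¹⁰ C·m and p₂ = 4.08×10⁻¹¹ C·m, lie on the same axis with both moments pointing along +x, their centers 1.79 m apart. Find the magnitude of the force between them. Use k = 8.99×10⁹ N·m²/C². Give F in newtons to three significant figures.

F ≈ 1.45×10⁻¹⁰ N

On-axis field of dipole 1 at distance r: E = 2kp₁/r³. Force on dipole 2 is F = p₂·dE/dr (gradient along axis).
dE/dr = −6kp₁/r⁴, so |F| = 6kp₁p₂/r⁴ (attractive for aligned moments).
F = 6(8.99×10⁹)(6.75×10⁻¹⁰)(4.08×10⁻¹¹)/(1.79)⁴ = 1.447×10⁻¹⁰ N.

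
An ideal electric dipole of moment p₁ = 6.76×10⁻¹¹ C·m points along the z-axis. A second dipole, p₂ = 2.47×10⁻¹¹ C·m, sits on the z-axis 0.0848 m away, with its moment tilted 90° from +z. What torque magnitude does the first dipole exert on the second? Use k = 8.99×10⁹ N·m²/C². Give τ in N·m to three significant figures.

The second dipole sits on the axis of the first, so the field there is axial: E₁ = 2kp₁/r³ along +z.
E₁ = 2(8.99×10⁹)(6.76×10⁻¹¹)/(0.0848)³ = 1993 N/C.
Torque on the second dipole: τ = p₂ E₁ sinθ.
τ = (2.47×10⁻¹¹)(1993)·sin90° = 4.923×10⁻⁸ N·m.

τ ≈ 4.92×10⁻⁸ N·m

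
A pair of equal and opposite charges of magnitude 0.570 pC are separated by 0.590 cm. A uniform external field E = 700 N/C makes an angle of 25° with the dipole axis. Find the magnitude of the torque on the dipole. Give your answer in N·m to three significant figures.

τ ≈ 9.95×10⁻¹³ N·m

Dipole moment p = qd = (5.70×10⁻¹³ C)(0.00590 m) = 3.363×10⁻¹⁵ C·m.
Torque on an electric dipole: τ = pE sinθ.
τ = (3.363×10⁻¹⁵)(700)·sin25° = 9.949×10⁻¹³ N·m.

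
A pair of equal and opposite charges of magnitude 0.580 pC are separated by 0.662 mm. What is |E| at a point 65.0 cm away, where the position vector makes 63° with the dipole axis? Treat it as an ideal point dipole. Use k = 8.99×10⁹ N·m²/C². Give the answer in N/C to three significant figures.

E ≈ 1.60×10⁻⁵ N/C

Dipole moment p = qd = (5.80×10⁻¹³ C)(6.62×10⁻⁴ m) = 3.84×10⁻¹⁶ C·m.
At angle θ the dipole field magnitude is E = (kp/r³)·√(1 + 3cos²θ).
kp/r³ = (8.99×10⁹)(3.84×10⁻¹⁶) / (0.650)³ = 1.257×10⁻⁵ N/C.
√(1 + 3cos²63°) = √(1 + 3·0.2061) = √1.6183 ≈ 1.2721.
E ≈ 1.257×10⁻⁵ × 1.272 = 1.599×10⁻⁵ N/C.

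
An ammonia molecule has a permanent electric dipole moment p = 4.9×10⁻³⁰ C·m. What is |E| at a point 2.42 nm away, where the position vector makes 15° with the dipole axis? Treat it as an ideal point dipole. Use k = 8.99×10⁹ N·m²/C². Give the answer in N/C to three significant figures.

E ≈ 6.06×10⁶ N/C

At angle θ the dipole field magnitude is E = (kp/r³)·√(1 + 3cos²θ).
kp/r³ = (8.99×10⁹)(4.90×10⁻³⁰) / (2.42×10⁻⁹)³ = 3.108×10⁶ N/C.
√(1 + 3cos²15°) = √(1 + 3·0.9330) = √3.7990 ≈ 1.9491.
E ≈ 3.108×10⁶ × 1.949 = 6.058×10⁶ N/C.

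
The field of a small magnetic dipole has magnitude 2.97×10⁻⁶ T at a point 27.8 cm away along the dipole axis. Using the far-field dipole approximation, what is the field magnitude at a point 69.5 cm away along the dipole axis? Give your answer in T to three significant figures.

B ≈ 1.90×10⁻⁷ T

Dipole fields scale as 1/r³ in the far field; the geometry is the same at both points.
B₂ = B₁ · (r₁/r₂)³ = 2.97×10⁻⁶ · (27.8/69.5)³.
(r₁/r₂)³ = (0.4)³ = 0.064.
B₂ ≈ 1.901×10⁻⁷ T.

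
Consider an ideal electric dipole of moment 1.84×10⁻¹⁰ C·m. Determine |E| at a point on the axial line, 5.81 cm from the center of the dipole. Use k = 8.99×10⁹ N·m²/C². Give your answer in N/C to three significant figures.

On the dipole axis E = 2kp/r³.
E = 2·(8.99×10⁹)(1.84×10⁻¹⁰) / (0.0581)³ = 1.687×10⁴ N/C.

E ≈ 1.69×10⁴ N/C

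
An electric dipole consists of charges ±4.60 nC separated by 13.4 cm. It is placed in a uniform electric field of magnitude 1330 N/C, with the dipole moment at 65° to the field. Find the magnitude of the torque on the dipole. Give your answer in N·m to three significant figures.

τ ≈ 7.43×10⁻⁷ N·m

Dipole moment p = qd = (4.60×10⁻⁹ C)(0.134 m) = 6.164×10⁻¹⁰ C·m.
Torque on an electric dipole: τ = pE sinθ.
τ = (6.164×10⁻¹⁰)(1330)·sin65° = 7.430×10⁻⁷ N·m.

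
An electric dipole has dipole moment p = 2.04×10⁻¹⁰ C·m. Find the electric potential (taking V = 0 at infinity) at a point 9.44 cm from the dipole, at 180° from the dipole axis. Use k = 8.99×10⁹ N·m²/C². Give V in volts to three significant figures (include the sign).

The dipole potential is V = kp cosθ / r².
V = (8.99×10⁹)(2.04×10⁻¹⁰)·cos180° / (0.0944)² = -205.8 V.

V ≈ -206 V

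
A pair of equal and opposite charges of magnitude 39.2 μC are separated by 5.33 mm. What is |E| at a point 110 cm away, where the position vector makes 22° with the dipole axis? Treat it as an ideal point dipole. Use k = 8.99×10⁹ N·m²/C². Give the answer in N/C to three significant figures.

Dipole moment p = qd = (3.92×10⁻⁵ C)(0.00533 m) = 2.089×10⁻⁷ C·m.
At angle θ the dipole field magnitude is E = (kp/r³)·√(1 + 3cos²θ).
kp/r³ = (8.99×10⁹)(2.089×10⁻⁷) / (1.10)³ = 1411 N/C.
√(1 + 3cos²22°) = √(1 + 3·0.8597) = √3.5790 ≈ 1.8918.
E ≈ 1411 × 1.892 = 2669 N/C.

E ≈ 2670 N/C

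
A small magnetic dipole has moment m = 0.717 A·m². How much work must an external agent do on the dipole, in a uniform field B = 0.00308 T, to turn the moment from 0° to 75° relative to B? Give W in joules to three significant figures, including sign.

W_ext = ΔU = −mB cosθ₂ + mB cosθ₁ = mB(cosθ₁ − cosθ₂).
W = (0.717)(0.00308)·(cos0° − cos75°) = (0.002208)·(+0.7412) = 0.001637 J.

W ≈ 0.00164 J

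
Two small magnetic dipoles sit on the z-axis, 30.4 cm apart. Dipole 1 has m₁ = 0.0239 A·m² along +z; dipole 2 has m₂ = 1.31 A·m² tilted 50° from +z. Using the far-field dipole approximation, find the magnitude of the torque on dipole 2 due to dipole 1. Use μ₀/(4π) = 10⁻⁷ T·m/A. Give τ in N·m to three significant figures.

Dipole B is on the axis of dipole A, so B₁ there is axial: B₁ = (μ₀/4π)·2m₁/r³ along +z.
B₁ = 2(10⁻⁷)(0.0239)/(0.304)³ = 1.701×10⁻⁷ T.
τ = m₂ B₁ sinθ.
τ = (1.31)(1.701×10⁻⁷)·sin50° = 1.707×10⁻⁷ N·m.

τ ≈ 1.71×10⁻⁷ N·m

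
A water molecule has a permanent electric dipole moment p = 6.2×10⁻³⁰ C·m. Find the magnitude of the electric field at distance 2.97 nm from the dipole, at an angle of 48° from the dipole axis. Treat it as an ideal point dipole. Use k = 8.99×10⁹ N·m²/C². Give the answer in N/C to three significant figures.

E ≈ 3.26×10⁶ N/C

At angle θ the dipole field magnitude is E = (kp/r³)·√(1 + 3cos²θ).
kp/r³ = (8.99×10⁹)(6.20×10⁻³⁰) / (2.97×10⁻⁹)³ = 2.128×10⁶ N/C.
√(1 + 3cos²48°) = √(1 + 3·0.4477) = √2.3432 ≈ 1.5308.
E ≈ 2.128×10⁶ × 1.531 = 3.257×10⁶ N/C.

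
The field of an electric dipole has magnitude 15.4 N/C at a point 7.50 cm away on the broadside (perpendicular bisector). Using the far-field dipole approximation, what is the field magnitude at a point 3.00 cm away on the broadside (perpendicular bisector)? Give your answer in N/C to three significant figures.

E ≈ 241 N/C

Dipole fields scale as 1/r³ in the far field; the geometry is the same at both points.
E₂ = E₁ · (r₁/r₂)³ = 15.4 · (7.50/3.00)³.
(r₁/r₂)³ = (2.5)³ = 15.62.
E₂ ≈ 240.6 N/C.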